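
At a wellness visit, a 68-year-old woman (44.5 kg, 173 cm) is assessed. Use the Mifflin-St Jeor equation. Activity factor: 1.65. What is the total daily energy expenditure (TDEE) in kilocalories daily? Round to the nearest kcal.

1692 kilocalories daily

Mifflin-St Jeor (female): BMR = 10(44.5) + 6.25(173) − 5(68) − 161 = 445 + 1081.25 − 340 − 161 = 1025.25 kcal/day.
TEE = BMR × activity factor = 1025.25 × 1.65 = 1691.6625 kcal/day.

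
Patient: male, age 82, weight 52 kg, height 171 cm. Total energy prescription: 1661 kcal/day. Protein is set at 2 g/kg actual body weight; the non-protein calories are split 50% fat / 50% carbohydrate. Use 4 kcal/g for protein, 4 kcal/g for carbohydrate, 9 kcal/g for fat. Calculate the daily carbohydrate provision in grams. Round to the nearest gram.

156 g/day

Protein = 2 × 52 = 104 g → 104 × 4 = 416 kcal.
Non-protein calories = 1661 − 416 = 1245 kcal.
Fat: 50% × 1245 = 622.5 kcal; carbohydrate: 622.5 kcal.
Carbohydrate: 622.5 kcal ÷ 4 kcal/g = 155.625 g.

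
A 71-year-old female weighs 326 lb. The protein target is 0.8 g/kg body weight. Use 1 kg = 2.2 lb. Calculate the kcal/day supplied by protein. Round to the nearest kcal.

Weight in kg = 326 ÷ 2.2 = 148.1818 kg.
Protein = 0.8 g/kg × 148.1818 kg = 118.5455 g/day.
Protein energy = 118.5455 g × 4 kcal/g = 474.1818 kcal/day.

474 kcal/day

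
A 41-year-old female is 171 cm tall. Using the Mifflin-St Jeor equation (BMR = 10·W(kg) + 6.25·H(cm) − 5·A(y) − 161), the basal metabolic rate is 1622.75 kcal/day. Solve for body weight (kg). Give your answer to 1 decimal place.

92.0 kg

1622.75 = 10·W + 6.25(171) − 5(41) − 161
10·W = 1622.75 − 702.75 = 920, so W = 92 kg.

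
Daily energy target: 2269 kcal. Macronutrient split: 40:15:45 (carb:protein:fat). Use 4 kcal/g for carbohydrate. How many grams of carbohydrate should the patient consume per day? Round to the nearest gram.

Carbohydrate energy = 40% × 2269 = 907.6 kcal.
At 4 kcal/g: 907.6 ÷ 4 = 226.9 g.

227 g/day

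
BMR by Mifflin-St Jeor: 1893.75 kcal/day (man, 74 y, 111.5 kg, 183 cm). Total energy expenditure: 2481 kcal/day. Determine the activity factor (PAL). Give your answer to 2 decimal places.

Activity factor = TEE ÷ BMR = 2481 ÷ 1893.75 = 1.31.

1.31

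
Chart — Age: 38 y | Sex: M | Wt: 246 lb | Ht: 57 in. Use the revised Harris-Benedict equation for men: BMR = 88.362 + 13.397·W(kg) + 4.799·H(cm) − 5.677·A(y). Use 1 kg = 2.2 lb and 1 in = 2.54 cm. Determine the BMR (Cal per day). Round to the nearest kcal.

Convert to metric: weight = 246 ÷ 2.2 = 111.8182 kg; height = 57 × 2.54 = 144.78 cm.
Harris-Benedict: BMR = 88.362 + 13.397(111.8182) + 4.799(144.78) − 5.677(38) = 2065.4634 kcal/day.

2065 Cal per day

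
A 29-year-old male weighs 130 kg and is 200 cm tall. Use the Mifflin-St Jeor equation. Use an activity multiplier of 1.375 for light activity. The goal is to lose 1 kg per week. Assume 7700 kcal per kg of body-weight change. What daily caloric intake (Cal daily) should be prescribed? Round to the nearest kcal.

2214 Cal daily

Mifflin-St Jeor (male): BMR = 10(130) + 6.25(200) − 5(29) + 5 = 1300 + 1250 − 145 + 5 = 2410 kcal/day.
TEE = 2410 × 1.375 = 3313.75 kcal/day.
Required daily deficit = 1 × 7700 ÷ 7 = 1100 kcal/day.
Target intake = 3313.75 − 1100 = 2213.75 kcal/day.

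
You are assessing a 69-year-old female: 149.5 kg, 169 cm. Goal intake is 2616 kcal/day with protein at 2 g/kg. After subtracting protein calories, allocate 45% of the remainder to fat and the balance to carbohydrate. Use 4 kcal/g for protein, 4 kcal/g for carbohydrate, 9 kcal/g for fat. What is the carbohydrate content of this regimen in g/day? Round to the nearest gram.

195 g/day

Protein = 2 × 149.5 = 299 g → 299 × 4 = 1196 kcal.
Non-protein calories = 2616 − 1196 = 1420 kcal.
Fat: 45% × 1420 = 639 kcal; carbohydrate: 781 kcal.
Carbohydrate: 781 kcal ÷ 4 kcal/g = 195.25 g.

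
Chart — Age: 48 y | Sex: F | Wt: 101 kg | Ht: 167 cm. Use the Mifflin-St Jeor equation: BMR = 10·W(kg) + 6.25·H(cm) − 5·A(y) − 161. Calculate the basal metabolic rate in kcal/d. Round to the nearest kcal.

1653 kcal/d

Mifflin-St Jeor (female): BMR = 10(101) + 6.25(167) − 5(48) − 161 = 1010 + 1043.75 − 240 − 161 = 1652.75 kcal/day.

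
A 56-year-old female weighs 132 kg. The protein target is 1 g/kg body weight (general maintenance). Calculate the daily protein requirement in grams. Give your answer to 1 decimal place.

132.0 g/day

Protein = 1 g/kg × 132 kg = 132 g/day.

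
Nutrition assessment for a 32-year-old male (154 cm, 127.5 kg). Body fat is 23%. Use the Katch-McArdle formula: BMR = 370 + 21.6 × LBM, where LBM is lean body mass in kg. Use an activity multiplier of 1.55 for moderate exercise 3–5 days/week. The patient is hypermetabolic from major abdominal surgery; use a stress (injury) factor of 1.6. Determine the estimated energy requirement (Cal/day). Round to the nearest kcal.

LBM = 127.5 × (1 − 0.23) = 98.175 kg. Katch-McArdle: BMR = 370 + 21.6 × 98.175 = 2490.58 kcal/day.
TEE = BMR × activity factor = 2490.58 × 1.55 = 3860.399 kcal/day.
Apply stress factor: 3860.399 × 1.6 = 6176.6384 kcal/day.

6177 Cal/day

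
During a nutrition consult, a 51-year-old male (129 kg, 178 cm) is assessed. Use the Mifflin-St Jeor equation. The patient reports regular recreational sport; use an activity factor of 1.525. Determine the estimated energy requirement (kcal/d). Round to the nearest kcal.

3283 kcal/d

Mifflin-St Jeor (male): BMR = 10(129) + 6.25(178) − 5(51) + 5 = 1290 + 1112.5 − 255 + 5 = 2152.5 kcal/day.
TEE = BMR × activity factor = 2152.5 × 1.525 = 3282.5625 kcal/day.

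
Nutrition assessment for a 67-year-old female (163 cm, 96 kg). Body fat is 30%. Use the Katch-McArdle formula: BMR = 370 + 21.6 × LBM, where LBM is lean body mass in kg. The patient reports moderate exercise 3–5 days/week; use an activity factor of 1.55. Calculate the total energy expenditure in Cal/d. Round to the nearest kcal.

2823 Cal/d

LBM = 96 × (1 − 0.3) = 67.2 kg. Katch-McArdle: BMR = 370 + 21.6 × 67.2 = 1821.52 kcal/day.
TEE = BMR × activity factor = 1821.52 × 1.55 = 2823.356 kcal/day.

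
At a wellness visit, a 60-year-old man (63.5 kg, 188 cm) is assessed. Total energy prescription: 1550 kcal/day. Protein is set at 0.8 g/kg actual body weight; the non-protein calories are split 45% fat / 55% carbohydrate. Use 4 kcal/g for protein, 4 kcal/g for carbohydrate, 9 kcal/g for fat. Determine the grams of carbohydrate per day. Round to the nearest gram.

185 g/day

Protein = 0.8 × 63.5 = 50.8 g → 50.8 × 4 = 203.2 kcal.
Non-protein calories = 1550 − 203.2 = 1346.8 kcal.
Fat: 45% × 1346.8 = 606.06 kcal; carbohydrate: 740.74 kcal.
Carbohydrate: 740.74 kcal ÷ 4 kcal/g = 185.185 g.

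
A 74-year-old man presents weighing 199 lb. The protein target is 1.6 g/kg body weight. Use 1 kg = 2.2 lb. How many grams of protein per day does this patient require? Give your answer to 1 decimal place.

Weight in kg = 199 ÷ 2.2 = 90.4545 kg.
Protein = 1.6 g/kg × 90.4545 kg = 144.7273 g/day.

144.7 g/day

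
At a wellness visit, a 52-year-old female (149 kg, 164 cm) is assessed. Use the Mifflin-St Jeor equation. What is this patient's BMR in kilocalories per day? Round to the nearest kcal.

2094 kilocalories per day

Mifflin-St Jeor (female): BMR = 10(149) + 6.25(164) − 5(52) − 161 = 1490 + 1025 − 260 − 161 = 2094 kcal/day.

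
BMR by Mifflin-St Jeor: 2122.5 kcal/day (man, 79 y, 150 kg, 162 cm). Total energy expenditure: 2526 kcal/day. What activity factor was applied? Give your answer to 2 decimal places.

Activity factor = TEE ÷ BMR = 2526 ÷ 2122.5 = 1.19.

1.19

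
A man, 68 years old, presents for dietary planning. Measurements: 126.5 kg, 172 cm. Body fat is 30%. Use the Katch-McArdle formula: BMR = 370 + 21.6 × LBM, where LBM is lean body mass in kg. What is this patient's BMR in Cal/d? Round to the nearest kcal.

2283 Cal/d

LBM = 126.5 × (1 − 0.3) = 88.55 kg. Katch-McArdle: BMR = 370 + 21.6 × 88.55 = 2282.68 kcal/day.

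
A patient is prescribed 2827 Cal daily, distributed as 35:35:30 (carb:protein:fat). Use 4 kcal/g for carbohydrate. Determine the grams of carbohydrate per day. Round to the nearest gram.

Carbohydrate energy = 35% × 2827 = 989.45 kcal.
At 4 kcal/g: 989.45 ÷ 4 = 247.3625 g.

247 g/day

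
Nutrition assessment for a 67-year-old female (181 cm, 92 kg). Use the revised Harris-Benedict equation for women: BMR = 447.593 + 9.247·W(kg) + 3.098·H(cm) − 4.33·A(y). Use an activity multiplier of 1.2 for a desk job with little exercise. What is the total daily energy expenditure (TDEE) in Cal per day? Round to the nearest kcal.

Harris-Benedict: BMR = 447.593 + 9.247(92) + 3.098(181) − 4.33(67) = 1568.945 kcal/day.
TEE = BMR × activity factor = 1568.945 × 1.2 = 1882.734 kcal/day.

1883 Cal per day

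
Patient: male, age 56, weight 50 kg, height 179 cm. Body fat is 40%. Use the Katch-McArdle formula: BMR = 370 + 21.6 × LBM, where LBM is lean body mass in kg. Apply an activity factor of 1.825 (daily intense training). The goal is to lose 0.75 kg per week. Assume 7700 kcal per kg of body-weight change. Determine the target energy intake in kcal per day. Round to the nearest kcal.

1033 kcal per day

LBM = 50 × (1 − 0.4) = 30 kg. Katch-McArdle: BMR = 370 + 21.6 × 30 = 1018 kcal/day.
TEE = 1018 × 1.825 = 1857.85 kcal/day.
Required daily deficit = 0.75 × 7700 ÷ 7 = 825 kcal/day.
Target intake = 1857.85 − 825 = 1032.85 kcal/day.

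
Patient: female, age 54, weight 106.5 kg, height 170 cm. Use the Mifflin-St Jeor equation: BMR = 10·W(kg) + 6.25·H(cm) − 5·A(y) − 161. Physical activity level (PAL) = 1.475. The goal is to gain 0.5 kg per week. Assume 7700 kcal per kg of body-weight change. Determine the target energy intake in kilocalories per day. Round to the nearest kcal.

3052 kilocalories per day

Mifflin-St Jeor (female): BMR = 10(106.5) + 6.25(170) − 5(54) − 161 = 1065 + 1062.5 − 270 − 161 = 1696.5 kcal/day.
TEE = 1696.5 × 1.475 = 2502.3375 kcal/day.
Required daily surplus = 0.5 × 7700 ÷ 7 = 550 kcal/day.
Target intake = 2502.3375 + 550 = 3052.3375 kcal/day.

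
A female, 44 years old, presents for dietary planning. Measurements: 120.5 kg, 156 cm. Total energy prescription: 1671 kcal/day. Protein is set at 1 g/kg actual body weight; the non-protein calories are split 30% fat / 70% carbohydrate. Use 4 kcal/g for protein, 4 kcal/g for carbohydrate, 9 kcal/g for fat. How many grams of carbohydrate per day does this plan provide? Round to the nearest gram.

208 g/day

Protein = 1 × 120.5 = 120.5 g → 120.5 × 4 = 482 kcal.
Non-protein calories = 1671 − 482 = 1189 kcal.
Fat: 30% × 1189 = 356.7 kcal; carbohydrate: 832.3 kcal.
Carbohydrate: 832.3 kcal ÷ 4 kcal/g = 208.075 g.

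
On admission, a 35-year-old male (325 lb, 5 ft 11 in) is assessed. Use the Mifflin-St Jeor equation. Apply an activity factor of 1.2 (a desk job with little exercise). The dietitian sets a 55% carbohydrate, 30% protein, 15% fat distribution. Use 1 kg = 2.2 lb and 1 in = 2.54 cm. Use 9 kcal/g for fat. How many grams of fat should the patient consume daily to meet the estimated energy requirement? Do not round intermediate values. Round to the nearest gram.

Convert to metric: weight = 325 ÷ 2.2 = 147.7273 kg; height = (5×12 + 11) × 2.54 = 71 × 2.54 = 180.34 cm.
Mifflin-St Jeor (male): BMR = 10(147.7273) + 6.25(180.34) − 5(35) + 5 = 1477.2727 + 1127.125 − 175 + 5 = 2434.3977 kcal/day.
TEE = 2434.3977 × 1.2 = 2921.2773 kcal/day.
Fat energy = 15% × 2921.2773 = 438.1916 kcal.
Fat = 438.1916 ÷ 9 kcal/g = 48.688 g.

49 g/day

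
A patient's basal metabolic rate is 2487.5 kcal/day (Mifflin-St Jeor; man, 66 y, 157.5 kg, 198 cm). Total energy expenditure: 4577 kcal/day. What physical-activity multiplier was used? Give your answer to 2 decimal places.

Activity factor = TEE ÷ BMR = 4577 ÷ 2487.5 = 1.84.

1.84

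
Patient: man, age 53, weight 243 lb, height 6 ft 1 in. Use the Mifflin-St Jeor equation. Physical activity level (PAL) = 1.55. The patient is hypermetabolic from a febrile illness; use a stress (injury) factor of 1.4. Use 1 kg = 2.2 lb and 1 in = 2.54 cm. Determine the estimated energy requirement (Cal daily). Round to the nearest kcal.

4347 Cal daily

Convert to metric: weight = 243 ÷ 2.2 = 110.4545 kg; height = (6×12 + 1) × 2.54 = 73 × 2.54 = 185.42 cm.
Mifflin-St Jeor (male): BMR = 10(110.4545) + 6.25(185.42) − 5(53) + 5 = 1104.5455 + 1158.875 − 265 + 5 = 2003.4205 kcal/day.
TEE = BMR × activity factor = 2003.4205 × 1.55 = 3105.3017 kcal/day.
Apply stress factor: 3105.3017 × 1.4 = 4347.4224 kcal/day.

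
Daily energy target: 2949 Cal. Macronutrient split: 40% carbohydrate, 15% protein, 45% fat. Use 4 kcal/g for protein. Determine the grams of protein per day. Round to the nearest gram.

Protein energy = 15% × 2949 = 442.35 kcal.
At 4 kcal/g: 442.35 ÷ 4 = 110.5875 g.

111 g/day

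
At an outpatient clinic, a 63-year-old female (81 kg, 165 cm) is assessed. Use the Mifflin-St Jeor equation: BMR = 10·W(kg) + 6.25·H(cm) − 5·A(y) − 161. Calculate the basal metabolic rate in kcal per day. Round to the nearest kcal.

1365 kcal per day

Mifflin-St Jeor (female): BMR = 10(81) + 6.25(165) − 5(63) − 161 = 810 + 1031.25 − 315 − 161 = 1365.25 kcal/day.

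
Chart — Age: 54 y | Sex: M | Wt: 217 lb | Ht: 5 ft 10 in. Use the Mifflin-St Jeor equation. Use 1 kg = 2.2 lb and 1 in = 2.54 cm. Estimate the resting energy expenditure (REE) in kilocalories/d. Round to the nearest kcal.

1833 kilocalories/d

Convert to metric: weight = 217 ÷ 2.2 = 98.6364 kg; height = (5×12 + 10) × 2.54 = 70 × 2.54 = 177.8 cm.
Mifflin-St Jeor (male): BMR = 10(98.6364) + 6.25(177.8) − 5(54) + 5 = 986.3636 + 1111.25 − 270 + 5 = 1832.6136 kcal/day.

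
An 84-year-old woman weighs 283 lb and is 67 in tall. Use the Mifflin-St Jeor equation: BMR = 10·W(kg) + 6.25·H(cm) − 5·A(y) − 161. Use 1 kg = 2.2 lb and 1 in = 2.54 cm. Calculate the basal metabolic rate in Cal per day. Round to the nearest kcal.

Convert to metric: weight = 283 ÷ 2.2 = 128.6364 kg; height = 67 × 2.54 = 170.18 cm.
Mifflin-St Jeor (female): BMR = 10(128.6364) + 6.25(170.18) − 5(84) − 161 = 1286.3636 + 1063.625 − 420 − 161 = 1768.9886 kcal/day.

1769 Cal per day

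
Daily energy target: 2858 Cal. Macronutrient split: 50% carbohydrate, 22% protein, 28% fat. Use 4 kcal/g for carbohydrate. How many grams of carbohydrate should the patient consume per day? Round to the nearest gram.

357 g/day

Carbohydrate energy = 50% × 2858 = 1429 kcal.
At 4 kcal/g: 1429 ÷ 4 = 357.25 g.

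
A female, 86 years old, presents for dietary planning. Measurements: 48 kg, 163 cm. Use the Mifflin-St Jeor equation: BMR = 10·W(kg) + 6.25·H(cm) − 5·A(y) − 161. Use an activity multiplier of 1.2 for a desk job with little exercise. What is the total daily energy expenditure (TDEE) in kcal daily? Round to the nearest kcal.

1089 kcal daily

Mifflin-St Jeor (female): BMR = 10(48) + 6.25(163) − 5(86) − 161 = 480 + 1018.75 − 430 − 161 = 907.75 kcal/day.
TEE = BMR × activity factor = 907.75 × 1.2 = 1089.3 kcal/day.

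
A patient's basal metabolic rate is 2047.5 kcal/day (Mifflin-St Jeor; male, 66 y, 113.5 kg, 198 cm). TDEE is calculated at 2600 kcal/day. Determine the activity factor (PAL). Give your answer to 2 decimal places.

1.27

Activity factor = TEE ÷ BMR = 2600 ÷ 2047.5 = 1.27.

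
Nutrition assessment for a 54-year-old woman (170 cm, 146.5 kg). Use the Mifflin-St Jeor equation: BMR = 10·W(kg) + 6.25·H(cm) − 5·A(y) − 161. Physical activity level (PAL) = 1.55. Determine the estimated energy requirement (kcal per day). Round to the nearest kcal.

3250 kcal per day

Mifflin-St Jeor (female): BMR = 10(146.5) + 6.25(170) − 5(54) − 161 = 1465 + 1062.5 − 270 − 161 = 2096.5 kcal/day.
TEE = BMR × activity factor = 2096.5 × 1.55 = 3249.575 kcal/day.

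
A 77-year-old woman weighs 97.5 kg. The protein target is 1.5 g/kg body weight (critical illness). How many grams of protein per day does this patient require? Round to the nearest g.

146 g/day

Protein = 1.5 g/kg × 97.5 kg = 146.25 g/day.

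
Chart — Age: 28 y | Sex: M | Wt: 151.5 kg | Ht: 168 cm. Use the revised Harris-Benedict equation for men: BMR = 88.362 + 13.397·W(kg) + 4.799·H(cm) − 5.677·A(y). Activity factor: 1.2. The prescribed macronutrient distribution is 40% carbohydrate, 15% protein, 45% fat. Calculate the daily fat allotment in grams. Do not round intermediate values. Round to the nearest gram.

Harris-Benedict: BMR = 88.362 + 13.397(151.5) + 4.799(168) − 5.677(28) = 2765.2835 kcal/day.
TEE = 2765.2835 × 1.2 = 3318.3402 kcal/day.
Fat energy = 45% × 3318.3402 = 1493.2531 kcal.
Fat = 1493.2531 ÷ 9 kcal/g = 165.917 g.

166 g/day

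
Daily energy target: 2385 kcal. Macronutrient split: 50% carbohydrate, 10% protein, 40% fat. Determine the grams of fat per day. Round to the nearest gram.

106 g/day

Fat energy = 40% × 2385 = 954 kcal.
At 9 kcal/g: 954 ÷ 9 = 106 g.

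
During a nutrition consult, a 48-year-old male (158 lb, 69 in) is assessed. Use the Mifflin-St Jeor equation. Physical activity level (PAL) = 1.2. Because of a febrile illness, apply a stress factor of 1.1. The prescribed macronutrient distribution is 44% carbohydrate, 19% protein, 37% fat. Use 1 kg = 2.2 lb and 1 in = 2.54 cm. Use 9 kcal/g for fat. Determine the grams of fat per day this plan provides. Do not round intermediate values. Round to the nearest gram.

Convert to metric: weight = 158 ÷ 2.2 = 71.8182 kg; height = 69 × 2.54 = 175.26 cm.
Mifflin-St Jeor (male): BMR = 10(71.8182) + 6.25(175.26) − 5(48) + 5 = 718.1818 + 1095.375 − 240 + 5 = 1578.5568 kcal/day.
TEE = 1578.5568 × 1.2 = 1894.2682 kcal/day.
With stress factor 1.1: 1894.2682 × 1.1 = 2083.695 kcal/day.
Fat energy = 37% × 2083.695 = 770.9672 kcal.
Fat = 770.9672 ÷ 9 kcal/g = 85.663 g.

86 g/day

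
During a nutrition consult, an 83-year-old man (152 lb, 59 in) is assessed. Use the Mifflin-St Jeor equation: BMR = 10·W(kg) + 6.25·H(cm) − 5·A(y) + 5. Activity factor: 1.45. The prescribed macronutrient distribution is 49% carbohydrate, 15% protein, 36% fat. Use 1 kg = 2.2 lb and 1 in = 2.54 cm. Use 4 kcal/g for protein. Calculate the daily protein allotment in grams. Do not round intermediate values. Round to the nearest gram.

Convert to metric: weight = 152 ÷ 2.2 = 69.0909 kg; height = 59 × 2.54 = 149.86 cm.
Mifflin-St Jeor (male): BMR = 10(69.0909) + 6.25(149.86) − 5(83) + 5 = 690.9091 + 936.625 − 415 + 5 = 1217.5341 kcal/day.
TEE = 1217.5341 × 1.45 = 1765.4244 kcal/day.
Protein energy = 15% × 1765.4244 = 264.8137 kcal.
Protein = 264.8137 ÷ 4 kcal/g = 66.2034 g.

66 g/day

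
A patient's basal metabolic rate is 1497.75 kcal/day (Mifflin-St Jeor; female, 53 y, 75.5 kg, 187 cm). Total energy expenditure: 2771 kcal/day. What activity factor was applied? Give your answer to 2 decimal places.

Activity factor = TEE ÷ BMR = 2771 ÷ 1497.75 = 1.85.

1.85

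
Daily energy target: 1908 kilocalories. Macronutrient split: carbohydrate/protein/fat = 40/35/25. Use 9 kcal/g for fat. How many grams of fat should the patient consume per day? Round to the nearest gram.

53 g/day

Fat energy = 25% × 1908 = 477 kcal.
At 9 kcal/g: 477 ÷ 9 = 53 g.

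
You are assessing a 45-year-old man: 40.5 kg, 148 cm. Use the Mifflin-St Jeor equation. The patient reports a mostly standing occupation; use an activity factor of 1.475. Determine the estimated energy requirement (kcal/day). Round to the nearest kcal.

Mifflin-St Jeor (male): BMR = 10(40.5) + 6.25(148) − 5(45) + 5 = 405 + 925 − 225 + 5 = 1110 kcal/day.
TEE = BMR × activity factor = 1110 × 1.475 = 1637.25 kcal/day.

1637 kcal/day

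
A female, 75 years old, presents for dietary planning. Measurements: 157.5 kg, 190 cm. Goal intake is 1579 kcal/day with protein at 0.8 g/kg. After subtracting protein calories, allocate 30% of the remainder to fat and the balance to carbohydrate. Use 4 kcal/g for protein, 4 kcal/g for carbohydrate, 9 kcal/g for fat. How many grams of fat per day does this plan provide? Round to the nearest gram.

Protein = 0.8 × 157.5 = 126 g → 126 × 4 = 504 kcal.
Non-protein calories = 1579 − 504 = 1075 kcal.
Fat: 30% × 1075 = 322.5 kcal; carbohydrate: 752.5 kcal.
Fat: 322.5 kcal ÷ 9 kcal/g = 35.8333 g.

36 g/day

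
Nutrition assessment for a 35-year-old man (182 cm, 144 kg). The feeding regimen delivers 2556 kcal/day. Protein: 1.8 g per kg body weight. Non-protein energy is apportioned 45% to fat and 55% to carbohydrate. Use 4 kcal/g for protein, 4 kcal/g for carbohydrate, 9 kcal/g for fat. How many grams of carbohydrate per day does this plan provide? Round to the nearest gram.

209 g/day

Protein = 1.8 × 144 = 259.2 g → 259.2 × 4 = 1036.8 kcal.
Non-protein calories = 2556 − 1036.8 = 1519.2 kcal.
Fat: 45% × 1519.2 = 683.64 kcal; carbohydrate: 835.56 kcal.
Carbohydrate: 835.56 kcal ÷ 4 kcal/g = 208.89 g.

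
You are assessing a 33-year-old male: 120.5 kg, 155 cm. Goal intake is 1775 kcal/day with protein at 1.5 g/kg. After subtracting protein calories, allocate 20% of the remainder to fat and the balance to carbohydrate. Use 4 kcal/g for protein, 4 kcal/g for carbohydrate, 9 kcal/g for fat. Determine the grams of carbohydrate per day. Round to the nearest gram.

210 g/day

Protein = 1.5 × 120.5 = 180.75 g → 180.75 × 4 = 723 kcal.
Non-protein calories = 1775 − 723 = 1052 kcal.
Fat: 20% × 1052 = 210.4 kcal; carbohydrate: 841.6 kcal.
Carbohydrate: 841.6 kcal ÷ 4 kcal/g = 210.4 g.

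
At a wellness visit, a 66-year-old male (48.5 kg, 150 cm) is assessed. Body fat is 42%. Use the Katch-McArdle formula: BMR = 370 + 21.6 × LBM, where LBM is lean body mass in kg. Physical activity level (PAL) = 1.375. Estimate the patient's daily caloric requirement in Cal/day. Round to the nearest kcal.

1344 Cal/day

LBM = 48.5 × (1 − 0.42) = 28.13 kg. Katch-McArdle: BMR = 370 + 21.6 × 28.13 = 977.608 kcal/day.
TEE = BMR × activity factor = 977.608 × 1.375 = 1344.211 kcal/day.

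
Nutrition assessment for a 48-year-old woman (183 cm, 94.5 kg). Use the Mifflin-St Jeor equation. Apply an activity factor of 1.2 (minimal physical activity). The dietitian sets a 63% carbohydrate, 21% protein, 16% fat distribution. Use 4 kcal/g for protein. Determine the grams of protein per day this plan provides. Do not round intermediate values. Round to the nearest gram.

106 g/day

Mifflin-St Jeor (female): BMR = 10(94.5) + 6.25(183) − 5(48) − 161 = 945 + 1143.75 − 240 − 161 = 1687.75 kcal/day.
TEE = 1687.75 × 1.2 = 2025.3 kcal/day.
Protein energy = 21% × 2025.3 = 425.313 kcal.
Protein = 425.313 ÷ 4 kcal/g = 106.3283 g.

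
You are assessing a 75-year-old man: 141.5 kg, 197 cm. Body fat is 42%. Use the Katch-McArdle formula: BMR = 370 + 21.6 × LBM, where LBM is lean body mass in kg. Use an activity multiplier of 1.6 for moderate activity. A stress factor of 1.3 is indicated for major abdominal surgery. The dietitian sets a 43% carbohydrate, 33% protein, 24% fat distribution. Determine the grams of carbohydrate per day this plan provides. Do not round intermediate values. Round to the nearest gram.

LBM = 141.5 × (1 − 0.42) = 82.07 kg. Katch-McArdle: BMR = 370 + 21.6 × 82.07 = 2142.712 kcal/day.
TEE = 2142.712 × 1.6 = 3428.3392 kcal/day.
With stress factor 1.3: 3428.3392 × 1.3 = 4456.841 kcal/day.
Carbohydrate energy = 43% × 4456.841 = 1916.4416 kcal.
Carbohydrate = 1916.4416 ÷ 4 kcal/g = 479.1104 g.

479 g/day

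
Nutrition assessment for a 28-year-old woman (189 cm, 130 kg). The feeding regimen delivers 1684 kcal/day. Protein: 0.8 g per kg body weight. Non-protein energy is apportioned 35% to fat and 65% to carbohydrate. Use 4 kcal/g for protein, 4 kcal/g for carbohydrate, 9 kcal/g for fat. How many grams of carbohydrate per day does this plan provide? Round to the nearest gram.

Protein = 0.8 × 130 = 104 g → 104 × 4 = 416 kcal.
Non-protein calories = 1684 − 416 = 1268 kcal.
Fat: 35% × 1268 = 443.8 kcal; carbohydrate: 824.2 kcal.
Carbohydrate: 824.2 kcal ÷ 4 kcal/g = 206.05 g.

206 g/day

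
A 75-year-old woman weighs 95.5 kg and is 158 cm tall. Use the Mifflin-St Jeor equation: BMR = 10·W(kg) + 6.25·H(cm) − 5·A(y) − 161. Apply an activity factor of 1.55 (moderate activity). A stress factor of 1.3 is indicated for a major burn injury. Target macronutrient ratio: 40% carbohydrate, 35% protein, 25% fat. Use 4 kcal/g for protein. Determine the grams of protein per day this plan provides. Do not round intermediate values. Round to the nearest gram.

248 g/day

Mifflin-St Jeor (female): BMR = 10(95.5) + 6.25(158) − 5(75) − 161 = 955 + 987.5 − 375 − 161 = 1406.5 kcal/day.
TEE = 1406.5 × 1.55 = 2180.075 kcal/day.
With stress factor 1.3: 2180.075 × 1.3 = 2834.0975 kcal/day.
Protein energy = 35% × 2834.0975 = 991.9341 kcal.
Protein = 991.9341 ÷ 4 kcal/g = 247.9835 g.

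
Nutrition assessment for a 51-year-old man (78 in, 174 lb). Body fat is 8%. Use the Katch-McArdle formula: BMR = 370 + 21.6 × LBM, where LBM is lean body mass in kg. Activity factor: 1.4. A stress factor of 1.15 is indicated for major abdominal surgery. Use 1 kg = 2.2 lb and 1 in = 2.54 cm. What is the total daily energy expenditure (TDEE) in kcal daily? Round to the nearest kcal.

Convert to metric: weight = 174 ÷ 2.2 = 79.0909 kg; height = 78 × 2.54 = 198.12 cm.
LBM = 79.0909 × (1 − 0.08) = 72.7636 kg. Katch-McArdle: BMR = 370 + 21.6 × 72.7636 = 1941.6945 kcal/day.
TEE = BMR × activity factor = 1941.6945 × 1.4 = 2718.3724 kcal/day.
Apply stress factor: 2718.3724 × 1.15 = 3126.1282 kcal/day.

3126 kcal daily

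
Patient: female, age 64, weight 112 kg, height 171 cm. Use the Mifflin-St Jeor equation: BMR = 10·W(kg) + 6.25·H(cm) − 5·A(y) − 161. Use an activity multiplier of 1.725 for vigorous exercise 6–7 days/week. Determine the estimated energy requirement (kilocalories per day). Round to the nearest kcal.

2946 kilocalories per day

Mifflin-St Jeor (female): BMR = 10(112) + 6.25(171) − 5(64) − 161 = 1120 + 1068.75 − 320 − 161 = 1707.75 kcal/day.
TEE = BMR × activity factor = 1707.75 × 1.725 = 2945.8688 kcal/day.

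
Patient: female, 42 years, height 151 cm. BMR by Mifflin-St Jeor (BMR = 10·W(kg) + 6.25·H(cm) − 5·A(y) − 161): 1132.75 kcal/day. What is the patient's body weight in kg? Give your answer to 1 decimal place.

1132.75 = 10·W + 6.25(151) − 5(42) − 161
10·W = 1132.75 − 572.75 = 560, so W = 56 kg.

56.0 kg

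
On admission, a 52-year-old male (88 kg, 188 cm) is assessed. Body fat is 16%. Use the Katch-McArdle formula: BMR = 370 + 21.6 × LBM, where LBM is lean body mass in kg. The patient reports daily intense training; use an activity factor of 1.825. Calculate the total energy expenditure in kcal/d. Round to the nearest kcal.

LBM = 88 × (1 − 0.16) = 73.92 kg. Katch-McArdle: BMR = 370 + 21.6 × 73.92 = 1966.672 kcal/day.
TEE = BMR × activity factor = 1966.672 × 1.825 = 3589.1764 kcal/day.

3589 kcal/d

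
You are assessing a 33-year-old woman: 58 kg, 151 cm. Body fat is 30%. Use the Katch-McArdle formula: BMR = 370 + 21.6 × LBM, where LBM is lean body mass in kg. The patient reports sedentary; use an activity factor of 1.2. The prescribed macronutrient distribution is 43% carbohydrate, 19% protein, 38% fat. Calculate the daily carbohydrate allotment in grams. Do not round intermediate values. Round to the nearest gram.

LBM = 58 × (1 − 0.3) = 40.6 kg. Katch-McArdle: BMR = 370 + 21.6 × 40.6 = 1246.96 kcal/day.
TEE = 1246.96 × 1.2 = 1496.352 kcal/day.
Carbohydrate energy = 43% × 1496.352 = 643.4314 kcal.
Carbohydrate = 643.4314 ÷ 4 kcal/g = 160.8578 g.

161 g/day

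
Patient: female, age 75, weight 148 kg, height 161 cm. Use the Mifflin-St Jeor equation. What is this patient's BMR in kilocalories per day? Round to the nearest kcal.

Mifflin-St Jeor (female): BMR = 10(148) + 6.25(161) − 5(75) − 161 = 1480 + 1006.25 − 375 − 161 = 1950.25 kcal/day.

1950 kilocalories per day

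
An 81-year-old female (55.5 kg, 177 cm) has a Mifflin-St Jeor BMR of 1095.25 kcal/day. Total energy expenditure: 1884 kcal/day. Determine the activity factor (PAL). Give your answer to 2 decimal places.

Activity factor = TEE ÷ BMR = 1884 ÷ 1095.25 = 1.72.

1.72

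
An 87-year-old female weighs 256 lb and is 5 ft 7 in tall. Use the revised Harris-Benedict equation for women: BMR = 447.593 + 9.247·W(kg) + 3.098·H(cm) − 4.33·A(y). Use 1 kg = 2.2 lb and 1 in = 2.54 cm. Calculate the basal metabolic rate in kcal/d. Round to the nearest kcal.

Convert to metric: weight = 256 ÷ 2.2 = 116.3636 kg; height = (5×12 + 7) × 2.54 = 67 × 2.54 = 170.18 cm.
Harris-Benedict: BMR = 447.593 + 9.247(116.3636) + 3.098(170.18) − 4.33(87) = 1674.1152 kcal/day.

1674 kcal/d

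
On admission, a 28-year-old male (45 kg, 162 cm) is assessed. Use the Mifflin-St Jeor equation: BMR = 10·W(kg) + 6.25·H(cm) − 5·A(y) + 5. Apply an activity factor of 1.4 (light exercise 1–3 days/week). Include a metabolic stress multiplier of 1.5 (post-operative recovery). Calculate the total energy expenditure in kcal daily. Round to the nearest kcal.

2788 kcal daily

Mifflin-St Jeor (male): BMR = 10(45) + 6.25(162) − 5(28) + 5 = 450 + 1012.5 − 140 + 5 = 1327.5 kcal/day.
TEE = BMR × activity factor = 1327.5 × 1.4 = 1858.5 kcal/day.
Apply stress factor: 1858.5 × 1.5 = 2787.75 kcal/day.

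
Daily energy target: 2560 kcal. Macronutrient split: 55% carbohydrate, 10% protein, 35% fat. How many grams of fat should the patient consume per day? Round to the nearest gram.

Fat energy = 35% × 2560 = 896 kcal.
At 9 kcal/g: 896 ÷ 9 = 99.5556 g.

100 g/day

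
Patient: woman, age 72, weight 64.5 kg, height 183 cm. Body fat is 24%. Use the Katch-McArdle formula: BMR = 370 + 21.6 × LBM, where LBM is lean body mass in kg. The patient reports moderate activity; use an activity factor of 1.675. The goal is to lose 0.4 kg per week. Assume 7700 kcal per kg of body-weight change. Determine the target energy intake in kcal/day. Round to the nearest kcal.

LBM = 64.5 × (1 − 0.24) = 49.02 kg. Katch-McArdle: BMR = 370 + 21.6 × 49.02 = 1428.832 kcal/day.
TEE = 1428.832 × 1.675 = 2393.2936 kcal/day.
Required daily deficit = 0.4 × 7700 ÷ 7 = 440 kcal/day.
Target intake = 2393.2936 − 440 = 1953.2936 kcal/day.

1953 kcal/day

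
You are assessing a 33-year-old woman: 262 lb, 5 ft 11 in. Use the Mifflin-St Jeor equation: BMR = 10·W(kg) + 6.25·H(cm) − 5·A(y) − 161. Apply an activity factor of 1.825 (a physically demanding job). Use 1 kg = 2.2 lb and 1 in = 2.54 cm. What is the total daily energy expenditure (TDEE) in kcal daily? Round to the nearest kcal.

3635 kcal daily

Convert to metric: weight = 262 ÷ 2.2 = 119.0909 kg; height = (5×12 + 11) × 2.54 = 71 × 2.54 = 180.34 cm.
Mifflin-St Jeor (female): BMR = 10(119.0909) + 6.25(180.34) − 5(33) − 161 = 1190.9091 + 1127.125 − 165 − 161 = 1992.0341 kcal/day.
TEE = BMR × activity factor = 1992.0341 × 1.825 = 3635.4622 kcal/day.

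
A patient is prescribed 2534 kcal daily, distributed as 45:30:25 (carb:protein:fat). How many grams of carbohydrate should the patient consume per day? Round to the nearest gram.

285 g/day

Carbohydrate energy = 45% × 2534 = 1140.3 kcal.
At 4 kcal/g: 1140.3 ÷ 4 = 285.075 g.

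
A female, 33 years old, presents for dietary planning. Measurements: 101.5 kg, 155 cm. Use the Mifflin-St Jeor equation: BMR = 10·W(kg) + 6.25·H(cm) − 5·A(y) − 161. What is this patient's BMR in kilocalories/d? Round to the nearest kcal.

1658 kilocalories/d

Mifflin-St Jeor (female): BMR = 10(101.5) + 6.25(155) − 5(33) − 161 = 1015 + 968.75 − 165 − 161 = 1657.75 kcal/day.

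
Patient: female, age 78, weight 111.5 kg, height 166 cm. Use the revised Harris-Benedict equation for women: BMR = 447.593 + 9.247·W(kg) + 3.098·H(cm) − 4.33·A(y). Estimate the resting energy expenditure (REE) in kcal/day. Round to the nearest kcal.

1655 kcal/day

Harris-Benedict: BMR = 447.593 + 9.247(111.5) + 3.098(166) − 4.33(78) = 1655.1615 kcal/day.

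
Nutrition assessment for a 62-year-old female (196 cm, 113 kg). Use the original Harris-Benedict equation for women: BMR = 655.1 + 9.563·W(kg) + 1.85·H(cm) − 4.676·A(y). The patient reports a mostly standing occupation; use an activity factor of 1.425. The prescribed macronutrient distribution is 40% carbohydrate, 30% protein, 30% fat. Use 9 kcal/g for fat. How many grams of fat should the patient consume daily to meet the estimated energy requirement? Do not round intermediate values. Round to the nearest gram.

86 g/day

Harris-Benedict: BMR = 655.1 + 9.563(113) + 1.85(196) − 4.676(62) = 1808.407 kcal/day.
TEE = 1808.407 × 1.425 = 2576.98 kcal/day.
Fat energy = 30% × 2576.98 = 773.094 kcal.
Fat = 773.094 ÷ 9 kcal/g = 85.8993 g.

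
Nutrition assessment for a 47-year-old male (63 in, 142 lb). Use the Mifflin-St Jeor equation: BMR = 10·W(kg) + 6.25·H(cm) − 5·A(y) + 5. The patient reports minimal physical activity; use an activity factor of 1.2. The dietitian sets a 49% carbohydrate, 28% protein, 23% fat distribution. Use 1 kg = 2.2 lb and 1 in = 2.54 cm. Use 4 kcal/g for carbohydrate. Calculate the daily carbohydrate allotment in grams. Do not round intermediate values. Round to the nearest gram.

208 g/day

Convert to metric: weight = 142 ÷ 2.2 = 64.5455 kg; height = 63 × 2.54 = 160.02 cm.
Mifflin-St Jeor (male): BMR = 10(64.5455) + 6.25(160.02) − 5(47) + 5 = 645.4545 + 1000.125 − 235 + 5 = 1415.5795 kcal/day.
TEE = 1415.5795 × 1.2 = 1698.6955 kcal/day.
Carbohydrate energy = 49% × 1698.6955 = 832.3608 kcal.
Carbohydrate = 832.3608 ÷ 4 kcal/g = 208.0902 g.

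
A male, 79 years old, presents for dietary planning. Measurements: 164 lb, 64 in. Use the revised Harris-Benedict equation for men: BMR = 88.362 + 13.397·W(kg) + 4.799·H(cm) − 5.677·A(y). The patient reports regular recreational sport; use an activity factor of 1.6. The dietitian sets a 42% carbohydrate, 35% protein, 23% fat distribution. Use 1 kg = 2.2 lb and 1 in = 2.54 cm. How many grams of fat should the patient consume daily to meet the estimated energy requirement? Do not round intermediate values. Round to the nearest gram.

Convert to metric: weight = 164 ÷ 2.2 = 74.5455 kg; height = 64 × 2.54 = 162.56 cm.
Harris-Benedict: BMR = 88.362 + 13.397(74.5455) + 4.799(162.56) − 5.677(79) = 1418.6899 kcal/day.
TEE = 1418.6899 × 1.6 = 2269.9038 kcal/day.
Fat energy = 23% × 2269.9038 = 522.0779 kcal.
Fat = 522.0779 ÷ 9 kcal/g = 58.0087 g.

58 g/day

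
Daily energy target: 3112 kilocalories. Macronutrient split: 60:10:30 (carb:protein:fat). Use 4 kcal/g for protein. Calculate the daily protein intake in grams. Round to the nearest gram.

78 g/day

Protein energy = 10% × 3112 = 311.2 kcal.
At 4 kcal/g: 311.2 ÷ 4 = 77.8 g.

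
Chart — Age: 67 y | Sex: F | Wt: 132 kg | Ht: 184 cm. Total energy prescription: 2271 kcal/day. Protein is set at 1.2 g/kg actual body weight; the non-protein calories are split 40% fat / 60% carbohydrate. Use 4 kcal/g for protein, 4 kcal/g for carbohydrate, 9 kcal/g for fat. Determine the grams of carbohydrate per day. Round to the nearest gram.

246 g/day

Protein = 1.2 × 132 = 158.4 g → 158.4 × 4 = 633.6 kcal.
Non-protein calories = 2271 − 633.6 = 1637.4 kcal.
Fat: 40% × 1637.4 = 654.96 kcal; carbohydrate: 982.44 kcal.
Carbohydrate: 982.44 kcal ÷ 4 kcal/g = 245.61 g.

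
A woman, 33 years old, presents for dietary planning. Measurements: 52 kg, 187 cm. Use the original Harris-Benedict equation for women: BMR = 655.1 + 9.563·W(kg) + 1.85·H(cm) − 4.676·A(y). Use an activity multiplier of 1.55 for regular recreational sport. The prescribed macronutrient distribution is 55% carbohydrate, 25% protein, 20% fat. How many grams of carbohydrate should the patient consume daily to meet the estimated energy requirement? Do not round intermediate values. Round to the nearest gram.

286 g/day

Harris-Benedict: BMR = 655.1 + 9.563(52) + 1.85(187) − 4.676(33) = 1344.018 kcal/day.
TEE = 1344.018 × 1.55 = 2083.2279 kcal/day.
Carbohydrate energy = 55% × 2083.2279 = 1145.7753 kcal.
Carbohydrate = 1145.7753 ÷ 4 kcal/g = 286.4438 g.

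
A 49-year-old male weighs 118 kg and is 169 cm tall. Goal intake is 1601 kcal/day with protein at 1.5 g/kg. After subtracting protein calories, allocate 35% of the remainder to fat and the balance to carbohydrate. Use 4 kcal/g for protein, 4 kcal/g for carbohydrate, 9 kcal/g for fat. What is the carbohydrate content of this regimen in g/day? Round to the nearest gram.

Protein = 1.5 × 118 = 177 g → 177 × 4 = 708 kcal.
Non-protein calories = 1601 − 708 = 893 kcal.
Fat: 35% × 893 = 312.55 kcal; carbohydrate: 580.45 kcal.
Carbohydrate: 580.45 kcal ÷ 4 kcal/g = 145.1125 g.

145 g/day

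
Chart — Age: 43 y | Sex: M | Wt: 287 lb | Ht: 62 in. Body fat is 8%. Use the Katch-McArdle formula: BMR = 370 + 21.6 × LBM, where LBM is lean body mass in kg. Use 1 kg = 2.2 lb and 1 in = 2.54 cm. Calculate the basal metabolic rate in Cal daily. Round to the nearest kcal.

2962 Cal daily

Convert to metric: weight = 287 ÷ 2.2 = 130.4545 kg; height = 62 × 2.54 = 157.48 cm.
LBM = 130.4545 × (1 − 0.08) = 120.0182 kg. Katch-McArdle: BMR = 370 + 21.6 × 120.0182 = 2962.3927 kcal/day.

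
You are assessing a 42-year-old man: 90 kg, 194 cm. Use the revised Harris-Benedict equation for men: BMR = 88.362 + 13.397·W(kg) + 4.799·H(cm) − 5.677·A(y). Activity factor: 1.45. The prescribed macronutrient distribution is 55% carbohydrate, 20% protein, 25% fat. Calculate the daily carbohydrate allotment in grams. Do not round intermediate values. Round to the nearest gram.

Harris-Benedict: BMR = 88.362 + 13.397(90) + 4.799(194) − 5.677(42) = 1986.664 kcal/day.
TEE = 1986.664 × 1.45 = 2880.6628 kcal/day.
Carbohydrate energy = 55% × 2880.6628 = 1584.3645 kcal.
Carbohydrate = 1584.3645 ÷ 4 kcal/g = 396.0911 g.

396 g/day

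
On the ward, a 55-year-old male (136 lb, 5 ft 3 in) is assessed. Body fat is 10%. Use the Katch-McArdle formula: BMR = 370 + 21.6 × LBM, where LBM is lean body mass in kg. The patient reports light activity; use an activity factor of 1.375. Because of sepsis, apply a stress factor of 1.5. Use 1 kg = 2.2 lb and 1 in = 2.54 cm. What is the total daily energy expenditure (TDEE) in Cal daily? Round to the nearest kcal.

Convert to metric: weight = 136 ÷ 2.2 = 61.8182 kg; height = (5×12 + 3) × 2.54 = 63 × 2.54 = 160.02 cm.
LBM = 61.8182 × (1 − 0.1) = 55.6364 kg. Katch-McArdle: BMR = 370 + 21.6 × 55.6364 = 1571.7455 kcal/day.
TEE = BMR × activity factor = 1571.7455 × 1.375 = 2161.15 kcal/day.
Apply stress factor: 2161.15 × 1.5 = 3241.725 kcal/day.

3242 Cal daily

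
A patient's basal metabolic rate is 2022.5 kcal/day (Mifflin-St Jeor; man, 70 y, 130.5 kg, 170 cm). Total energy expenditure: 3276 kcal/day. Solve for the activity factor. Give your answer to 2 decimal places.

1.62

Activity factor = TEE ÷ BMR = 3276 ÷ 2022.5 = 1.62.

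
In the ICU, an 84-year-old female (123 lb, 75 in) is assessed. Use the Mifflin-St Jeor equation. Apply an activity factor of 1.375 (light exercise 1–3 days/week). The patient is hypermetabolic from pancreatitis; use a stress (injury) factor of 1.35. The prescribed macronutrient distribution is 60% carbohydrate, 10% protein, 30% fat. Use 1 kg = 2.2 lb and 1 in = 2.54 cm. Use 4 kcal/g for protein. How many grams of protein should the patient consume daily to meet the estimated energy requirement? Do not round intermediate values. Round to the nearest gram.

Convert to metric: weight = 123 ÷ 2.2 = 55.9091 kg; height = 75 × 2.54 = 190.5 cm.
Mifflin-St Jeor (female): BMR = 10(55.9091) + 6.25(190.5) − 5(84) − 161 = 559.0909 + 1190.625 − 420 − 161 = 1168.7159 kcal/day.
TEE = 1168.7159 × 1.375 = 1606.9844 kcal/day.
With stress factor 1.35: 1606.9844 × 1.35 = 2169.4289 kcal/day.
Protein energy = 10% × 2169.4289 = 216.9429 kcal.
Protein = 216.9429 ÷ 4 kcal/g = 54.2357 g.

54 g/day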